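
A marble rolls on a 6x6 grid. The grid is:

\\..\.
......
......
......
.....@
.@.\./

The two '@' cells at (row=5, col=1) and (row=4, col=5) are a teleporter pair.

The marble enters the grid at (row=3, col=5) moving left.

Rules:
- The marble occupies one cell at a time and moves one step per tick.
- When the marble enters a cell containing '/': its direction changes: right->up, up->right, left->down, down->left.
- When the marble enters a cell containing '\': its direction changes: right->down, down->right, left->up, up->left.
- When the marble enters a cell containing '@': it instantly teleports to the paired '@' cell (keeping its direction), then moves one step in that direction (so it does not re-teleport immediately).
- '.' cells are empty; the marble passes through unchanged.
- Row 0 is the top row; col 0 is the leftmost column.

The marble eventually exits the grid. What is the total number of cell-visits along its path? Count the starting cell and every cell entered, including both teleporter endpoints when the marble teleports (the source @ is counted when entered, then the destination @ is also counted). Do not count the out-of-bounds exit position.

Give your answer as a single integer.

Answer: 6

Derivation:
Step 1: enter (3,5), '.' pass, move left to (3,4)
Step 2: enter (3,4), '.' pass, move left to (3,3)
Step 3: enter (3,3), '.' pass, move left to (3,2)
Step 4: enter (3,2), '.' pass, move left to (3,1)
Step 5: enter (3,1), '.' pass, move left to (3,0)
Step 6: enter (3,0), '.' pass, move left to (3,-1)
Step 7: at (3,-1) — EXIT via left edge, pos 3
Path length (cell visits): 6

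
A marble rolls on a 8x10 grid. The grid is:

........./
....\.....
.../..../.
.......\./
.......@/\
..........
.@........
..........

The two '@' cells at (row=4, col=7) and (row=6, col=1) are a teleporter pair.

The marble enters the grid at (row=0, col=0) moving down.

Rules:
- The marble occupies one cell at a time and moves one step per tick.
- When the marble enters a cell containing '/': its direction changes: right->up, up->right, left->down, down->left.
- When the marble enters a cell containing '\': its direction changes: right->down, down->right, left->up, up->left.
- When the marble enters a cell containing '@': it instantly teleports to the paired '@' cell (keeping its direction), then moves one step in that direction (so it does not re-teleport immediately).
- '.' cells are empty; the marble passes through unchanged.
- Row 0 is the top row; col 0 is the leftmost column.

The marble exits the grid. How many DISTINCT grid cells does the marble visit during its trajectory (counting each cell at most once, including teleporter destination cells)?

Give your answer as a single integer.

Step 1: enter (0,0), '.' pass, move down to (1,0)
Step 2: enter (1,0), '.' pass, move down to (2,0)
Step 3: enter (2,0), '.' pass, move down to (3,0)
Step 4: enter (3,0), '.' pass, move down to (4,0)
Step 5: enter (4,0), '.' pass, move down to (5,0)
Step 6: enter (5,0), '.' pass, move down to (6,0)
Step 7: enter (6,0), '.' pass, move down to (7,0)
Step 8: enter (7,0), '.' pass, move down to (8,0)
Step 9: at (8,0) — EXIT via bottom edge, pos 0
Distinct cells visited: 8 (path length 8)

Answer: 8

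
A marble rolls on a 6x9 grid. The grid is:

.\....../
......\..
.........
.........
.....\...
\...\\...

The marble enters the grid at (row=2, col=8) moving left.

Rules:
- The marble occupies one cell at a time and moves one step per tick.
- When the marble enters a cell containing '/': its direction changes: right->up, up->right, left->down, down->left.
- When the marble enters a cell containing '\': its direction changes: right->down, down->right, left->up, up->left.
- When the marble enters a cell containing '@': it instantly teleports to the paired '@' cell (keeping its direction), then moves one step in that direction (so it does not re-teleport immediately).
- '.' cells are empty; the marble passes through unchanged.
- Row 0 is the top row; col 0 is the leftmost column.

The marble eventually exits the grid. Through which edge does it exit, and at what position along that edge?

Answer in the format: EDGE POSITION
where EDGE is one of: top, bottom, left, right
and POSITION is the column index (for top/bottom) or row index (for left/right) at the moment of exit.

Answer: left 2

Derivation:
Step 1: enter (2,8), '.' pass, move left to (2,7)
Step 2: enter (2,7), '.' pass, move left to (2,6)
Step 3: enter (2,6), '.' pass, move left to (2,5)
Step 4: enter (2,5), '.' pass, move left to (2,4)
Step 5: enter (2,4), '.' pass, move left to (2,3)
Step 6: enter (2,3), '.' pass, move left to (2,2)
Step 7: enter (2,2), '.' pass, move left to (2,1)
Step 8: enter (2,1), '.' pass, move left to (2,0)
Step 9: enter (2,0), '.' pass, move left to (2,-1)
Step 10: at (2,-1) — EXIT via left edge, pos 2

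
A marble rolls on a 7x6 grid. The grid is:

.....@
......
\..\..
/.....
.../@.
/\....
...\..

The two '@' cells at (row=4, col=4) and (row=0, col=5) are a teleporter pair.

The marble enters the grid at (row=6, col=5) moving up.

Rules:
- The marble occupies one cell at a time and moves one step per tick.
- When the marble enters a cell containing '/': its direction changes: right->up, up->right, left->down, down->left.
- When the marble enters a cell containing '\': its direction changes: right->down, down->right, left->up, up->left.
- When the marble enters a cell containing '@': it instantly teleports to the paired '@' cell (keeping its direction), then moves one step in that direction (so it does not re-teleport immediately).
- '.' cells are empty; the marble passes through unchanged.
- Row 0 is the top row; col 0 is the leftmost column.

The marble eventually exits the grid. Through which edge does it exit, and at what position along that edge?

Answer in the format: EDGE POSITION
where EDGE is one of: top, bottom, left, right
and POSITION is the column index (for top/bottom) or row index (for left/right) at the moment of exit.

Answer: top 4

Derivation:
Step 1: enter (6,5), '.' pass, move up to (5,5)
Step 2: enter (5,5), '.' pass, move up to (4,5)
Step 3: enter (4,5), '.' pass, move up to (3,5)
Step 4: enter (3,5), '.' pass, move up to (2,5)
Step 5: enter (2,5), '.' pass, move up to (1,5)
Step 6: enter (1,5), '.' pass, move up to (0,5)
Step 7: enter (0,5), '@' teleport (0,5)->(4,4), also enter (4,4), move up to (3,4)
Step 8: enter (3,4), '.' pass, move up to (2,4)
Step 9: enter (2,4), '.' pass, move up to (1,4)
Step 10: enter (1,4), '.' pass, move up to (0,4)
Step 11: enter (0,4), '.' pass, move up to (-1,4)
Step 12: at (-1,4) — EXIT via top edge, pos 4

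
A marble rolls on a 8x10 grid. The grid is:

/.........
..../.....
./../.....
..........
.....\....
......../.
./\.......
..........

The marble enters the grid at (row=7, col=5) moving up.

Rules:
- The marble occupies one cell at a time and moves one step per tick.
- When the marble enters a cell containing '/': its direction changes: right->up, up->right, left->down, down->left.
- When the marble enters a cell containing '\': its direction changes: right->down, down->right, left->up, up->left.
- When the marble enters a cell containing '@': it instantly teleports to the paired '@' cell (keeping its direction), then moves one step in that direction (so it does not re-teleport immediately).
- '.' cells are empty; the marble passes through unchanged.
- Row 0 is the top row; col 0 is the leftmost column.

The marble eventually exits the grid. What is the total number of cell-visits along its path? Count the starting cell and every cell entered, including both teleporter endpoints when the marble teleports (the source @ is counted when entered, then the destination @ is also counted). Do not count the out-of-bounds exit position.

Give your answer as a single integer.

Answer: 9

Derivation:
Step 1: enter (7,5), '.' pass, move up to (6,5)
Step 2: enter (6,5), '.' pass, move up to (5,5)
Step 3: enter (5,5), '.' pass, move up to (4,5)
Step 4: enter (4,5), '\' deflects up->left, move left to (4,4)
Step 5: enter (4,4), '.' pass, move left to (4,3)
Step 6: enter (4,3), '.' pass, move left to (4,2)
Step 7: enter (4,2), '.' pass, move left to (4,1)
Step 8: enter (4,1), '.' pass, move left to (4,0)
Step 9: enter (4,0), '.' pass, move left to (4,-1)
Step 10: at (4,-1) — EXIT via left edge, pos 4
Path length (cell visits): 9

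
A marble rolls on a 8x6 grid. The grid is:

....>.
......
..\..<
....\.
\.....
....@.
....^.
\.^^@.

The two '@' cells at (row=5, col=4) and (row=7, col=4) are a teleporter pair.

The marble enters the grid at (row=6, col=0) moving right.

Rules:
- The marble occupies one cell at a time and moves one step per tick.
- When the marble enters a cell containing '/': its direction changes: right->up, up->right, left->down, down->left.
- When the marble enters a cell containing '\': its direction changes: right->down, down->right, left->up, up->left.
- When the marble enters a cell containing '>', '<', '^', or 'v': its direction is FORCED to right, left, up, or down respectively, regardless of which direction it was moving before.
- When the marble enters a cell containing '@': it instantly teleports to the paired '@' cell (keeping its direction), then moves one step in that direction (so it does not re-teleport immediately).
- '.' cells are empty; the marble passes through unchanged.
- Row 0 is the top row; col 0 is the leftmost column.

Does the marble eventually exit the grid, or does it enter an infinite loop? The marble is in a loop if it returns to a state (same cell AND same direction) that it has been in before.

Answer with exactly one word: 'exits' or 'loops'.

Answer: loops

Derivation:
Step 1: enter (6,0), '.' pass, move right to (6,1)
Step 2: enter (6,1), '.' pass, move right to (6,2)
Step 3: enter (6,2), '.' pass, move right to (6,3)
Step 4: enter (6,3), '.' pass, move right to (6,4)
Step 5: enter (6,4), '^' forces right->up, move up to (5,4)
Step 6: enter (5,4), '@' teleport (5,4)->(7,4), also enter (7,4), move up to (6,4)
Step 7: enter (6,4), '^' forces up->up, move up to (5,4)
Step 8: at (5,4) dir=up — LOOP DETECTED (seen before)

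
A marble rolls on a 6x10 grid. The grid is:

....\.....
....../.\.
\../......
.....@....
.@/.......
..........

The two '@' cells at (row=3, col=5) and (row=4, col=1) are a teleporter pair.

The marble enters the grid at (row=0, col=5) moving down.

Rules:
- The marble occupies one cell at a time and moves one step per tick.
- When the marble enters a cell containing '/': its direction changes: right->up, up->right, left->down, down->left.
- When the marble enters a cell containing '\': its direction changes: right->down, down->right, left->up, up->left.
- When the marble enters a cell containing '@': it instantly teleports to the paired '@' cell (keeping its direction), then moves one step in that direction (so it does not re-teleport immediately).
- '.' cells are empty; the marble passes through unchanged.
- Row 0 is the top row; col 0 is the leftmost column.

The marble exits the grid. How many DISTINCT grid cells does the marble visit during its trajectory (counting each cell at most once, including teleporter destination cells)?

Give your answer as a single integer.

Step 1: enter (0,5), '.' pass, move down to (1,5)
Step 2: enter (1,5), '.' pass, move down to (2,5)
Step 3: enter (2,5), '.' pass, move down to (3,5)
Step 4: enter (3,5), '@' teleport (3,5)->(4,1), also enter (4,1), move down to (5,1)
Step 5: enter (5,1), '.' pass, move down to (6,1)
Step 6: at (6,1) — EXIT via bottom edge, pos 1
Distinct cells visited: 6 (path length 6)

Answer: 6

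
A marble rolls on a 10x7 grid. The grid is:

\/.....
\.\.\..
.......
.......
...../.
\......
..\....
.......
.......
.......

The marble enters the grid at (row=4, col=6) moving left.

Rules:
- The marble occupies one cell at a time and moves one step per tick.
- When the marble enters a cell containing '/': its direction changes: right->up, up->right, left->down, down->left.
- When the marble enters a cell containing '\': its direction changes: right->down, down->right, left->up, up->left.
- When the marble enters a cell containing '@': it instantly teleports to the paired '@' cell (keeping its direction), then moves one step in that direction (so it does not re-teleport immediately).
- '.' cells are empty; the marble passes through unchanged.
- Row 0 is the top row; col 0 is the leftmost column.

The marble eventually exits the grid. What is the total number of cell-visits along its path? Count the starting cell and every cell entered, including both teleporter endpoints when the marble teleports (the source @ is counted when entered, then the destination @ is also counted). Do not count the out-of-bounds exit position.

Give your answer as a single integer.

Answer: 7

Derivation:
Step 1: enter (4,6), '.' pass, move left to (4,5)
Step 2: enter (4,5), '/' deflects left->down, move down to (5,5)
Step 3: enter (5,5), '.' pass, move down to (6,5)
Step 4: enter (6,5), '.' pass, move down to (7,5)
Step 5: enter (7,5), '.' pass, move down to (8,5)
Step 6: enter (8,5), '.' pass, move down to (9,5)
Step 7: enter (9,5), '.' pass, move down to (10,5)
Step 8: at (10,5) — EXIT via bottom edge, pos 5
Path length (cell visits): 7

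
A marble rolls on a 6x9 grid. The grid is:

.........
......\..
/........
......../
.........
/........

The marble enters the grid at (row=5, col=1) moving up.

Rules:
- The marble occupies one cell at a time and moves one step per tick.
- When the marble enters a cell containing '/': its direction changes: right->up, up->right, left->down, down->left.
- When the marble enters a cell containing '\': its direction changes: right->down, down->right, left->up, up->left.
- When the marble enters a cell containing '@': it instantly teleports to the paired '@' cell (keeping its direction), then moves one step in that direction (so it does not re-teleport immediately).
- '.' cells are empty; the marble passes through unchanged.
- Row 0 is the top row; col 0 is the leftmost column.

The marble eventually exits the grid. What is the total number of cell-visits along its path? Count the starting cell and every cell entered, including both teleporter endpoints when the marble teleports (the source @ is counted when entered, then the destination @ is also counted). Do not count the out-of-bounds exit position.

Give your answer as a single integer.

Step 1: enter (5,1), '.' pass, move up to (4,1)
Step 2: enter (4,1), '.' pass, move up to (3,1)
Step 3: enter (3,1), '.' pass, move up to (2,1)
Step 4: enter (2,1), '.' pass, move up to (1,1)
Step 5: enter (1,1), '.' pass, move up to (0,1)
Step 6: enter (0,1), '.' pass, move up to (-1,1)
Step 7: at (-1,1) — EXIT via top edge, pos 1
Path length (cell visits): 6

Answer: 6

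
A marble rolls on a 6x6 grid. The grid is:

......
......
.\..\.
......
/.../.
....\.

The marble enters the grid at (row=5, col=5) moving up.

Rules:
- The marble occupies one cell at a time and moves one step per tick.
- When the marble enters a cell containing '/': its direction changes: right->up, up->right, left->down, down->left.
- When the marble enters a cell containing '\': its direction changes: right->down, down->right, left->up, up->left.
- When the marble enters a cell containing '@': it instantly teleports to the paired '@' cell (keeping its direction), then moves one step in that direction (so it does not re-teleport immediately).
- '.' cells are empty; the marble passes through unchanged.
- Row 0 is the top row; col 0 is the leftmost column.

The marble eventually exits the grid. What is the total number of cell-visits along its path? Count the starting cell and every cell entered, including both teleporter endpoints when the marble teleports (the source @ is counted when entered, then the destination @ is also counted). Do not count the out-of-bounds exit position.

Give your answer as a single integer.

Step 1: enter (5,5), '.' pass, move up to (4,5)
Step 2: enter (4,5), '.' pass, move up to (3,5)
Step 3: enter (3,5), '.' pass, move up to (2,5)
Step 4: enter (2,5), '.' pass, move up to (1,5)
Step 5: enter (1,5), '.' pass, move up to (0,5)
Step 6: enter (0,5), '.' pass, move up to (-1,5)
Step 7: at (-1,5) — EXIT via top edge, pos 5
Path length (cell visits): 6

Answer: 6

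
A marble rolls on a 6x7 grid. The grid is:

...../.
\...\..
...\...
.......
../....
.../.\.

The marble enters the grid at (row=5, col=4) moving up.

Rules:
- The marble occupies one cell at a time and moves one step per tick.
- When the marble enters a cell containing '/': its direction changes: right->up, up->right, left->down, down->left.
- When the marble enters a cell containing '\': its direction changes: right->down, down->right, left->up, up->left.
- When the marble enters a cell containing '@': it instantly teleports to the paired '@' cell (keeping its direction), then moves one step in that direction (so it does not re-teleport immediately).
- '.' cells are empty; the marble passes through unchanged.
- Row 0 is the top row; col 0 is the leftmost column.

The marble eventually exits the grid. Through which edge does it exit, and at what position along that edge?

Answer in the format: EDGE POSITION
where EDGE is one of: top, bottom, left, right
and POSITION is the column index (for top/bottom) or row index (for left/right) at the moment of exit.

Step 1: enter (5,4), '.' pass, move up to (4,4)
Step 2: enter (4,4), '.' pass, move up to (3,4)
Step 3: enter (3,4), '.' pass, move up to (2,4)
Step 4: enter (2,4), '.' pass, move up to (1,4)
Step 5: enter (1,4), '\' deflects up->left, move left to (1,3)
Step 6: enter (1,3), '.' pass, move left to (1,2)
Step 7: enter (1,2), '.' pass, move left to (1,1)
Step 8: enter (1,1), '.' pass, move left to (1,0)
Step 9: enter (1,0), '\' deflects left->up, move up to (0,0)
Step 10: enter (0,0), '.' pass, move up to (-1,0)
Step 11: at (-1,0) — EXIT via top edge, pos 0

Answer: top 0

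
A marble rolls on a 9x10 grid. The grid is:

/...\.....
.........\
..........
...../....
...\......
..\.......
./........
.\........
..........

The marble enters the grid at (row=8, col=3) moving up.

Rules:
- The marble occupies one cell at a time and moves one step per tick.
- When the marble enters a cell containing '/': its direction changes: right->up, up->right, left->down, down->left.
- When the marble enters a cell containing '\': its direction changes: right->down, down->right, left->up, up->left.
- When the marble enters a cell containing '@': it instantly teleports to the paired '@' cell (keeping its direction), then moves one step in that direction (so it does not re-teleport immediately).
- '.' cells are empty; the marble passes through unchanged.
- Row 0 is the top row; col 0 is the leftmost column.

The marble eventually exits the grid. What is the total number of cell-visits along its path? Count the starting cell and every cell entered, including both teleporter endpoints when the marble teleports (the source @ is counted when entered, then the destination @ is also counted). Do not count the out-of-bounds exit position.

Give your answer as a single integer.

Answer: 8

Derivation:
Step 1: enter (8,3), '.' pass, move up to (7,3)
Step 2: enter (7,3), '.' pass, move up to (6,3)
Step 3: enter (6,3), '.' pass, move up to (5,3)
Step 4: enter (5,3), '.' pass, move up to (4,3)
Step 5: enter (4,3), '\' deflects up->left, move left to (4,2)
Step 6: enter (4,2), '.' pass, move left to (4,1)
Step 7: enter (4,1), '.' pass, move left to (4,0)
Step 8: enter (4,0), '.' pass, move left to (4,-1)
Step 9: at (4,-1) — EXIT via left edge, pos 4
Path length (cell visits): 8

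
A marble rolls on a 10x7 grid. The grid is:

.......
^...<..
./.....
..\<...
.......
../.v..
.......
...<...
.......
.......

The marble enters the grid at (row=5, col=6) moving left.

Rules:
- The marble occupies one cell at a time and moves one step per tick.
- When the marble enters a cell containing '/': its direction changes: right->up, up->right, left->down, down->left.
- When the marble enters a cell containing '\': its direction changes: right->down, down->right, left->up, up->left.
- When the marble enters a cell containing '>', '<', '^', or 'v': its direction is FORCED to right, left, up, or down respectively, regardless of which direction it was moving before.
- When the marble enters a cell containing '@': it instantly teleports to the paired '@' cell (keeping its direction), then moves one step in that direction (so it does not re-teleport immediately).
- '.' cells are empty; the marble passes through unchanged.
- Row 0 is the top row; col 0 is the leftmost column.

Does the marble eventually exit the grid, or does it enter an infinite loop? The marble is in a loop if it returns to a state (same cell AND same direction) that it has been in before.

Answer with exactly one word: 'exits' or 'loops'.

Step 1: enter (5,6), '.' pass, move left to (5,5)
Step 2: enter (5,5), '.' pass, move left to (5,4)
Step 3: enter (5,4), 'v' forces left->down, move down to (6,4)
Step 4: enter (6,4), '.' pass, move down to (7,4)
Step 5: enter (7,4), '.' pass, move down to (8,4)
Step 6: enter (8,4), '.' pass, move down to (9,4)
Step 7: enter (9,4), '.' pass, move down to (10,4)
Step 8: at (10,4) — EXIT via bottom edge, pos 4

Answer: exits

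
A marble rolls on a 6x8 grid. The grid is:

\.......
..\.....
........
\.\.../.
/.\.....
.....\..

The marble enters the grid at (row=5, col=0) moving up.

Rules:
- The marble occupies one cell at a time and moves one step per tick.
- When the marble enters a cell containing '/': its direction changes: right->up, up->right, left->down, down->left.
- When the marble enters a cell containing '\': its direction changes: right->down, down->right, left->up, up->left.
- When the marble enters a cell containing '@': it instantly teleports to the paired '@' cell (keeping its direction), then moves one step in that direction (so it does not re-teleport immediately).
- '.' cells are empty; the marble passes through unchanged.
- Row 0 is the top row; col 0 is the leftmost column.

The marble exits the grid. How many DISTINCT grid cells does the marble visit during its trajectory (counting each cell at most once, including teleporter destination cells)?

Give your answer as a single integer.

Answer: 5

Derivation:
Step 1: enter (5,0), '.' pass, move up to (4,0)
Step 2: enter (4,0), '/' deflects up->right, move right to (4,1)
Step 3: enter (4,1), '.' pass, move right to (4,2)
Step 4: enter (4,2), '\' deflects right->down, move down to (5,2)
Step 5: enter (5,2), '.' pass, move down to (6,2)
Step 6: at (6,2) — EXIT via bottom edge, pos 2
Distinct cells visited: 5 (path length 5)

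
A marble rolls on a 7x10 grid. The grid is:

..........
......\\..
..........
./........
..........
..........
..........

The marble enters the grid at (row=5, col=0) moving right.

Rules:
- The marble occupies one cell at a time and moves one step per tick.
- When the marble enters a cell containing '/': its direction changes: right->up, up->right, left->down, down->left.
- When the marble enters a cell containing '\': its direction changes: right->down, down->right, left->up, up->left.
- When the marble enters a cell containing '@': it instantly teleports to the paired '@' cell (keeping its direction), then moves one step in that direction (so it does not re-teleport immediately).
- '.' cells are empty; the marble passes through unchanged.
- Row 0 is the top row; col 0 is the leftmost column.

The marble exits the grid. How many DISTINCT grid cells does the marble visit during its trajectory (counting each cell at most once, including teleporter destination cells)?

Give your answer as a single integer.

Answer: 10

Derivation:
Step 1: enter (5,0), '.' pass, move right to (5,1)
Step 2: enter (5,1), '.' pass, move right to (5,2)
Step 3: enter (5,2), '.' pass, move right to (5,3)
Step 4: enter (5,3), '.' pass, move right to (5,4)
Step 5: enter (5,4), '.' pass, move right to (5,5)
Step 6: enter (5,5), '.' pass, move right to (5,6)
Step 7: enter (5,6), '.' pass, move right to (5,7)
Step 8: enter (5,7), '.' pass, move right to (5,8)
Step 9: enter (5,8), '.' pass, move right to (5,9)
Step 10: enter (5,9), '.' pass, move right to (5,10)
Step 11: at (5,10) — EXIT via right edge, pos 5
Distinct cells visited: 10 (path length 10)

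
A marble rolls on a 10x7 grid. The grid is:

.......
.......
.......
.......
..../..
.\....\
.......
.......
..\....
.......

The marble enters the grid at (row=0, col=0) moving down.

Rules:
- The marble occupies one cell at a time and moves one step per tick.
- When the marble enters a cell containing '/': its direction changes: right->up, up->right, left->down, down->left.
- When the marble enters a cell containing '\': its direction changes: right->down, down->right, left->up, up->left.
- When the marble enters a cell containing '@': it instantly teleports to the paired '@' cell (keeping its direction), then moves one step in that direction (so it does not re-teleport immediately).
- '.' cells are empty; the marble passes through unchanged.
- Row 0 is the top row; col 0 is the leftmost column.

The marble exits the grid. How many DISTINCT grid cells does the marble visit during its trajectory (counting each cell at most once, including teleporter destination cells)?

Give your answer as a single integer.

Answer: 10

Derivation:
Step 1: enter (0,0), '.' pass, move down to (1,0)
Step 2: enter (1,0), '.' pass, move down to (2,0)
Step 3: enter (2,0), '.' pass, move down to (3,0)
Step 4: enter (3,0), '.' pass, move down to (4,0)
Step 5: enter (4,0), '.' pass, move down to (5,0)
Step 6: enter (5,0), '.' pass, move down to (6,0)
Step 7: enter (6,0), '.' pass, move down to (7,0)
Step 8: enter (7,0), '.' pass, move down to (8,0)
Step 9: enter (8,0), '.' pass, move down to (9,0)
Step 10: enter (9,0), '.' pass, move down to (10,0)
Step 11: at (10,0) — EXIT via bottom edge, pos 0
Distinct cells visited: 10 (path length 10)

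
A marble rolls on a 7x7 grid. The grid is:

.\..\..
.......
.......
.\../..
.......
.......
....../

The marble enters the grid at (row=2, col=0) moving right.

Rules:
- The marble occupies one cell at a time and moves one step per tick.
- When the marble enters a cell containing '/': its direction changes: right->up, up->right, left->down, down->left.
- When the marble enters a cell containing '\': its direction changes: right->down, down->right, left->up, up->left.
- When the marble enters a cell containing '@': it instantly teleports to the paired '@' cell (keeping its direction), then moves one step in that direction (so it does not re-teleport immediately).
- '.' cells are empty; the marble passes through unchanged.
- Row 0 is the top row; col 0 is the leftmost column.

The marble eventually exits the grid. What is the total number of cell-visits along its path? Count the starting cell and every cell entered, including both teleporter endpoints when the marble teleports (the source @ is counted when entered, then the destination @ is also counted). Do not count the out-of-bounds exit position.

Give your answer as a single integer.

Answer: 7

Derivation:
Step 1: enter (2,0), '.' pass, move right to (2,1)
Step 2: enter (2,1), '.' pass, move right to (2,2)
Step 3: enter (2,2), '.' pass, move right to (2,3)
Step 4: enter (2,3), '.' pass, move right to (2,4)
Step 5: enter (2,4), '.' pass, move right to (2,5)
Step 6: enter (2,5), '.' pass, move right to (2,6)
Step 7: enter (2,6), '.' pass, move right to (2,7)
Step 8: at (2,7) — EXIT via right edge, pos 2
Path length (cell visits): 7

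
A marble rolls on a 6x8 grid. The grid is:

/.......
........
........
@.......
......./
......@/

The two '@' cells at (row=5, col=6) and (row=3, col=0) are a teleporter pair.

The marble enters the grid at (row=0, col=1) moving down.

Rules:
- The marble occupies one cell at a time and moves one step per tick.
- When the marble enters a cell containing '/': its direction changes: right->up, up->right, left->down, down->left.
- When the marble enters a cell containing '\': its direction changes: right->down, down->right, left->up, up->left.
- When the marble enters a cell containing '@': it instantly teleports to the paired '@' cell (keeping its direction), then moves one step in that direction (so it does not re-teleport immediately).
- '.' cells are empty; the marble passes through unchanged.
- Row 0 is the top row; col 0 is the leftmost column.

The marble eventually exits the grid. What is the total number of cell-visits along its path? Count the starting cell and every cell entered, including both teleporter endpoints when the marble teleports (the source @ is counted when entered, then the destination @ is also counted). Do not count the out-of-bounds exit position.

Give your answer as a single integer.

Step 1: enter (0,1), '.' pass, move down to (1,1)
Step 2: enter (1,1), '.' pass, move down to (2,1)
Step 3: enter (2,1), '.' pass, move down to (3,1)
Step 4: enter (3,1), '.' pass, move down to (4,1)
Step 5: enter (4,1), '.' pass, move down to (5,1)
Step 6: enter (5,1), '.' pass, move down to (6,1)
Step 7: at (6,1) — EXIT via bottom edge, pos 1
Path length (cell visits): 6

Answer: 6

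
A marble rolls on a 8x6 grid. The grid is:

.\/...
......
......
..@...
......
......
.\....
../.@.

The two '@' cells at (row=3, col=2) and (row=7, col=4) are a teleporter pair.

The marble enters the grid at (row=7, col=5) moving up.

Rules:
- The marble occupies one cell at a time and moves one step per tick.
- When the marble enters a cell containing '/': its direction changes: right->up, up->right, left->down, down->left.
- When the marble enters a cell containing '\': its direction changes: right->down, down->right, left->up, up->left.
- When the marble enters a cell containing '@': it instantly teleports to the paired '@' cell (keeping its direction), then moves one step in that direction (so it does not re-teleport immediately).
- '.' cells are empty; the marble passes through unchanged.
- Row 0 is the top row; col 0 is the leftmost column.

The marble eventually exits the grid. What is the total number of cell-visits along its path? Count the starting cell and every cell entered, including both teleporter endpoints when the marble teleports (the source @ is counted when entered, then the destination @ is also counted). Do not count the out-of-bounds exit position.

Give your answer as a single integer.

Answer: 8

Derivation:
Step 1: enter (7,5), '.' pass, move up to (6,5)
Step 2: enter (6,5), '.' pass, move up to (5,5)
Step 3: enter (5,5), '.' pass, move up to (4,5)
Step 4: enter (4,5), '.' pass, move up to (3,5)
Step 5: enter (3,5), '.' pass, move up to (2,5)
Step 6: enter (2,5), '.' pass, move up to (1,5)
Step 7: enter (1,5), '.' pass, move up to (0,5)
Step 8: enter (0,5), '.' pass, move up to (-1,5)
Step 9: at (-1,5) — EXIT via top edge, pos 5
Path length (cell visits): 8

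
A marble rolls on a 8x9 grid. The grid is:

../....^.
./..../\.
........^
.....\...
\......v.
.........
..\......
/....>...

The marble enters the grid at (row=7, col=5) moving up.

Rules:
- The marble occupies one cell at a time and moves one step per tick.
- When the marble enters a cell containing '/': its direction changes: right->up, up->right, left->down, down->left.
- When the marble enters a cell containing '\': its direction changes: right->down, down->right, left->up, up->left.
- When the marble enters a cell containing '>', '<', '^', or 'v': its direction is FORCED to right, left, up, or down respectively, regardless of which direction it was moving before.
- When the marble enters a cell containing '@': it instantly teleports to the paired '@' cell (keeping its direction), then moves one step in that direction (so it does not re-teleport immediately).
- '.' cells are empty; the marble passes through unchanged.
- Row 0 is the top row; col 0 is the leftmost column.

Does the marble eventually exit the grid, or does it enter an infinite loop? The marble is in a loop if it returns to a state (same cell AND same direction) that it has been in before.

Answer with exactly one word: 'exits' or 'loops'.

Answer: exits

Derivation:
Step 1: enter (7,5), '>' forces up->right, move right to (7,6)
Step 2: enter (7,6), '.' pass, move right to (7,7)
Step 3: enter (7,7), '.' pass, move right to (7,8)
Step 4: enter (7,8), '.' pass, move right to (7,9)
Step 5: at (7,9) — EXIT via right edge, pos 7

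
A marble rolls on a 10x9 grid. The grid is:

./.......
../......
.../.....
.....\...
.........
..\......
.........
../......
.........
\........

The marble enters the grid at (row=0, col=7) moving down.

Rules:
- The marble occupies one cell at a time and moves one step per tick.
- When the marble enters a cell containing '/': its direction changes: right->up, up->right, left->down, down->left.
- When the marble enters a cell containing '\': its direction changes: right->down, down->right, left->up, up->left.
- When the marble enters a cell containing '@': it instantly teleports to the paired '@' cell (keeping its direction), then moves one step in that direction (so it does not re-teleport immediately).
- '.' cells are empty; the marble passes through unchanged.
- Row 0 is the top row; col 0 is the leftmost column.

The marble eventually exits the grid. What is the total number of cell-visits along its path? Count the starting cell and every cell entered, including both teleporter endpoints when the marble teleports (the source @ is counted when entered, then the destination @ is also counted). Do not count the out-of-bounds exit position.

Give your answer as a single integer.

Step 1: enter (0,7), '.' pass, move down to (1,7)
Step 2: enter (1,7), '.' pass, move down to (2,7)
Step 3: enter (2,7), '.' pass, move down to (3,7)
Step 4: enter (3,7), '.' pass, move down to (4,7)
Step 5: enter (4,7), '.' pass, move down to (5,7)
Step 6: enter (5,7), '.' pass, move down to (6,7)
Step 7: enter (6,7), '.' pass, move down to (7,7)
Step 8: enter (7,7), '.' pass, move down to (8,7)
Step 9: enter (8,7), '.' pass, move down to (9,7)
Step 10: enter (9,7), '.' pass, move down to (10,7)
Step 11: at (10,7) — EXIT via bottom edge, pos 7
Path length (cell visits): 10

Answer: 10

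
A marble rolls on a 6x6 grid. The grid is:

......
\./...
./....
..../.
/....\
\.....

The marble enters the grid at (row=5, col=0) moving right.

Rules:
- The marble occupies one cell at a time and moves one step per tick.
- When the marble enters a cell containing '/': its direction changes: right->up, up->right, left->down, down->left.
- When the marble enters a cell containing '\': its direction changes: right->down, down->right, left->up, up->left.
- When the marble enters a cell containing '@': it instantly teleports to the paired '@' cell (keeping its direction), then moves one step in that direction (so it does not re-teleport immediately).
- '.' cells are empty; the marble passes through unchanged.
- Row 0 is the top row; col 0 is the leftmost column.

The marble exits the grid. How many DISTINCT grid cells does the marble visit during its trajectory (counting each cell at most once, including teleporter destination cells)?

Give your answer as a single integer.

Step 1: enter (5,0), '\' deflects right->down, move down to (6,0)
Step 2: at (6,0) — EXIT via bottom edge, pos 0
Distinct cells visited: 1 (path length 1)

Answer: 1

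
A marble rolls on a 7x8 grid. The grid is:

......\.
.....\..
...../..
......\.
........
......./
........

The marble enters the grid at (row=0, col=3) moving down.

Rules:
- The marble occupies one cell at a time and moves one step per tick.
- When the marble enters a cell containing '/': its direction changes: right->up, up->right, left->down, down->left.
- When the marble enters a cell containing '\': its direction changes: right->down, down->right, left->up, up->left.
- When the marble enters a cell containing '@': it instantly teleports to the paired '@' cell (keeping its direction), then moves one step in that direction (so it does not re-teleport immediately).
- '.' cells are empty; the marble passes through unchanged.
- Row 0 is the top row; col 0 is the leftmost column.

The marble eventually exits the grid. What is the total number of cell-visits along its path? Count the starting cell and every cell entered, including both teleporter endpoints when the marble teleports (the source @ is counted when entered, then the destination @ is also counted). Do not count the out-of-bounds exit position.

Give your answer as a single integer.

Answer: 7

Derivation:
Step 1: enter (0,3), '.' pass, move down to (1,3)
Step 2: enter (1,3), '.' pass, move down to (2,3)
Step 3: enter (2,3), '.' pass, move down to (3,3)
Step 4: enter (3,3), '.' pass, move down to (4,3)
Step 5: enter (4,3), '.' pass, move down to (5,3)
Step 6: enter (5,3), '.' pass, move down to (6,3)
Step 7: enter (6,3), '.' pass, move down to (7,3)
Step 8: at (7,3) — EXIT via bottom edge, pos 3
Path length (cell visits): 7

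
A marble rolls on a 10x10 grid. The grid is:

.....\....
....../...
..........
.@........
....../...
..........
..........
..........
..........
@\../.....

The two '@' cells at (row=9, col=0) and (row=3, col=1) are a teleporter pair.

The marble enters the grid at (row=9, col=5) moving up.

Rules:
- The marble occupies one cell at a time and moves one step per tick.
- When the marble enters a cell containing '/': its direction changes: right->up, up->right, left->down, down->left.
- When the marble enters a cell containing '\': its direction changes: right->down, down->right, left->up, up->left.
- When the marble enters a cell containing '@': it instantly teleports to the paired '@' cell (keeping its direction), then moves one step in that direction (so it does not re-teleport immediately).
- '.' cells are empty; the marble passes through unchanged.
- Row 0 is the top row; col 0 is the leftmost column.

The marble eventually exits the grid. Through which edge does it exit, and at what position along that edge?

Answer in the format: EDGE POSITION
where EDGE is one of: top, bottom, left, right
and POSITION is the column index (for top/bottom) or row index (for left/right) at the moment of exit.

Step 1: enter (9,5), '.' pass, move up to (8,5)
Step 2: enter (8,5), '.' pass, move up to (7,5)
Step 3: enter (7,5), '.' pass, move up to (6,5)
Step 4: enter (6,5), '.' pass, move up to (5,5)
Step 5: enter (5,5), '.' pass, move up to (4,5)
Step 6: enter (4,5), '.' pass, move up to (3,5)
Step 7: enter (3,5), '.' pass, move up to (2,5)
Step 8: enter (2,5), '.' pass, move up to (1,5)
Step 9: enter (1,5), '.' pass, move up to (0,5)
Step 10: enter (0,5), '\' deflects up->left, move left to (0,4)
Step 11: enter (0,4), '.' pass, move left to (0,3)
Step 12: enter (0,3), '.' pass, move left to (0,2)
Step 13: enter (0,2), '.' pass, move left to (0,1)
Step 14: enter (0,1), '.' pass, move left to (0,0)
Step 15: enter (0,0), '.' pass, move left to (0,-1)
Step 16: at (0,-1) — EXIT via left edge, pos 0

Answer: left 0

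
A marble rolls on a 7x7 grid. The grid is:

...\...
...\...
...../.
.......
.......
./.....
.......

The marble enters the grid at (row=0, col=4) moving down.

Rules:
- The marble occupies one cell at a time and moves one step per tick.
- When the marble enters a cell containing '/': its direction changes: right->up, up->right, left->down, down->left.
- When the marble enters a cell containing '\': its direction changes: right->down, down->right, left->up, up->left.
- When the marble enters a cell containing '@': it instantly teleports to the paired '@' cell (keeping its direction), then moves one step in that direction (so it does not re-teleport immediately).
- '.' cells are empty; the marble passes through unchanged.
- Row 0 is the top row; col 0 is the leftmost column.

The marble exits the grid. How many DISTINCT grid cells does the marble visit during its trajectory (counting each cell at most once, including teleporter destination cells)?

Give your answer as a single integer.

Answer: 7

Derivation:
Step 1: enter (0,4), '.' pass, move down to (1,4)
Step 2: enter (1,4), '.' pass, move down to (2,4)
Step 3: enter (2,4), '.' pass, move down to (3,4)
Step 4: enter (3,4), '.' pass, move down to (4,4)
Step 5: enter (4,4), '.' pass, move down to (5,4)
Step 6: enter (5,4), '.' pass, move down to (6,4)
Step 7: enter (6,4), '.' pass, move down to (7,4)
Step 8: at (7,4) — EXIT via bottom edge, pos 4
Distinct cells visited: 7 (path length 7)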